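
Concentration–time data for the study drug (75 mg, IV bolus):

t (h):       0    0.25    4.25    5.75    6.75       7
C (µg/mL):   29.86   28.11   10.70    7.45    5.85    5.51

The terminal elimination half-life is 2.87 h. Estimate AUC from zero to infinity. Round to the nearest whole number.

AUC = 129 µg/mL·h

Trapezoidal AUC_0→7:
  [0→0.25]: (29.86+28.11)/2 × 0.25 = 7.24625
  [0.25→4.25]: (28.11+10.70)/2 × 4 = 77.62
  [4.25→5.75]: (10.70+7.45)/2 × 1.5 = 13.6125
  [5.75→6.75]: (7.45+5.85)/2 × 1 = 6.65
  [6.75→7]: (5.85+5.51)/2 × 0.25 = 1.42
  Sum = 106.54875 µg/mL·h
k_e = ln2 / t½ = 0.693147 / 2.87 = 0.2415 h^-1
Extrapolated tail: C_last / k_e = 5.51 / 0.2415 = 22.816
AUC_0→∞ = 106.54875 + 22.816 = 129.36475 µg/mL·h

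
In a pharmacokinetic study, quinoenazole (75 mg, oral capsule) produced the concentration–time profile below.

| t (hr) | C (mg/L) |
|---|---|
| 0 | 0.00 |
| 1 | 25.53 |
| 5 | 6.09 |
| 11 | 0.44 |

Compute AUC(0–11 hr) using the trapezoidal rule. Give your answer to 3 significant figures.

AUC = 95.6 mg/L·hr

Trapezoidal AUC_0→11:
  [0→1]: (0.00+25.53)/2 × 1 = 12.765
  [1→5]: (25.53+6.09)/2 × 4 = 63.24
  [5→11]: (6.09+0.44)/2 × 6 = 19.59
  Sum = 95.595 mg/L·hr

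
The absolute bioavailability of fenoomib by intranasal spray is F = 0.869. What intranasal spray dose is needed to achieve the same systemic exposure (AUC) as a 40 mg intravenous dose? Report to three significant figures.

D_intranasal = 46.0 mg

For equal systemic exposure: F × D_ev = D_iv
D_ev = D_iv / F = 40 / 0.869 = 46.0299 mg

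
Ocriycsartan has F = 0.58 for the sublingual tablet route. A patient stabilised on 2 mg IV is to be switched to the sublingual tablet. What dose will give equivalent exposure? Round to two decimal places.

For equal systemic exposure: F × D_ev = D_iv
D_ev = D_iv / F = 2 / 0.58 = 3.44828 mg

D_sublingual = 3.45 mg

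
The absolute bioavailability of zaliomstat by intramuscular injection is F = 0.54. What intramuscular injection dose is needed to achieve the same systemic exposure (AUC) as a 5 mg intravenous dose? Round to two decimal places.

For equal systemic exposure: F × D_ev = D_iv
D_ev = D_iv / F = 5 / 0.54 = 9.25926 mg

D_intramuscular = 9.26 mg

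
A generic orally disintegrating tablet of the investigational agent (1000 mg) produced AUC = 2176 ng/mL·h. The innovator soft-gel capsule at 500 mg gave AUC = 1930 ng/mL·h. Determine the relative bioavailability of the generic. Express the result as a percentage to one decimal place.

F_rel = (AUC_test/D_test) / (AUC_ref/D_ref)
      = (2176/1000) / (1930/500)
      = 2.176 / 3.86 = 0.5637 = 56.37%

F_rel = 56.4%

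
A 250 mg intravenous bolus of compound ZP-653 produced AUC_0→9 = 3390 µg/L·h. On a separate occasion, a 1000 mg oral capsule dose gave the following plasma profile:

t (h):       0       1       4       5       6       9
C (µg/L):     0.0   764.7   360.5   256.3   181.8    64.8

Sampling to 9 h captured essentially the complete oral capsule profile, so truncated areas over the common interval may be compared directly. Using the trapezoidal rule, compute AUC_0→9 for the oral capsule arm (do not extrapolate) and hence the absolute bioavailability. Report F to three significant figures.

Trapezoidal AUC_0→9 (oral capsule):
  [0→1]: (0.0+764.7)/2 × 1 = 382.35
  [1→4]: (764.7+360.5)/2 × 3 = 1687.8
  [4→5]: (360.5+256.3)/2 × 1 = 308.4
  [5→6]: (256.3+181.8)/2 × 1 = 219.05
  [6→9]: (181.8+64.8)/2 × 3 = 369.9
  Sum = 2967.5 µg/L·h
F = (AUC_ev/D_ev)/(AUC_iv/D_iv) = (2967.5/1000)/(3390/250) = 2.9675/13.56 = 0.2188

F = 0.219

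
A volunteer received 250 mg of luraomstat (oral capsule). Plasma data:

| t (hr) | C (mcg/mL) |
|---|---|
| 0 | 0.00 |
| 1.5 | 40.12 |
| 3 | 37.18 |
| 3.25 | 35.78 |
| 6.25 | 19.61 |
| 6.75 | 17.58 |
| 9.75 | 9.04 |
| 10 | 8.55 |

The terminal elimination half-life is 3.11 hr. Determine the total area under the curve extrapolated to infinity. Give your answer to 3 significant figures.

AUC = 270 mcg/mL·hr

Trapezoidal AUC_0→10:
  [0→1.5]: (0.00+40.12)/2 × 1.5 = 30.09
  [1.5→3]: (40.12+37.18)/2 × 1.5 = 57.975
  [3→3.25]: (37.18+35.78)/2 × 0.25 = 9.12
  [3.25→6.25]: (35.78+19.61)/2 × 3 = 83.085
  [6.25→6.75]: (19.61+17.58)/2 × 0.5 = 9.2975
  [6.75→9.75]: (17.58+9.04)/2 × 3 = 39.93
  [9.75→10]: (9.04+8.55)/2 × 0.25 = 2.19875
  Sum = 231.69625 mcg/mL·hr
k_e = ln2 / t½ = 0.693147 / 3.11 = 0.2229 hr^-1
Extrapolated tail: C_last / k_e = 8.55 / 0.2229 = 38.358
AUC_0→∞ = 231.69625 + 38.358 = 270.05425 mcg/mL·hr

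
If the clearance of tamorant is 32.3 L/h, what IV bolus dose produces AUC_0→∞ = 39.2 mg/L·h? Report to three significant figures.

Dose = 1270 mg

Dose_iv = CL × AUC_0→∞
     = 32.3 × 39.2 = 1266.16 mg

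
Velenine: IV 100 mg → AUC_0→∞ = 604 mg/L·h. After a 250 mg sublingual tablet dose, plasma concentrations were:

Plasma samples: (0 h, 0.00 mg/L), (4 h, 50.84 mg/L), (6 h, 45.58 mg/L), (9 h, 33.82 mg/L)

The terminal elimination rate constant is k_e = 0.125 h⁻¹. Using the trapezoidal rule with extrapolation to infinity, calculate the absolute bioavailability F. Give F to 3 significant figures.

F = 0.389

Trapezoidal AUC_0→9 (sublingual tablet):
  [0→4]: (0.00+50.84)/2 × 4 = 101.68
  [4→6]: (50.84+45.58)/2 × 2 = 96.42
  [6→9]: (45.58+33.82)/2 × 3 = 119.1
  Sum = 317.2 mg/L·h
Tail: C_last/k_e = 33.82/0.125 = 270.560
AUC_0→∞ (sublingual tablet) = 317.2 + 270.560 = 587.76 mg/L·h
F = (AUC_ev/D_ev)/(AUC_iv/D_iv) = (587.76/250)/(604/100) = 2.35104/6.04 = 0.3892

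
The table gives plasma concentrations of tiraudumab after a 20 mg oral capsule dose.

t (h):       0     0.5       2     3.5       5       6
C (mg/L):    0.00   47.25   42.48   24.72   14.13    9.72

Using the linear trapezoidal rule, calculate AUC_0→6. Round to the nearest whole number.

Trapezoidal AUC_0→6:
  [0→0.5]: (0.00+47.25)/2 × 0.5 = 11.8125
  [0.5→2]: (47.25+42.48)/2 × 1.5 = 67.2975
  [2→3.5]: (42.48+24.72)/2 × 1.5 = 50.4
  [3.5→5]: (24.72+14.13)/2 × 1.5 = 29.1375
  [5→6]: (14.13+9.72)/2 × 1 = 11.925
  Sum = 170.5725 mg/L·h

AUC = 171 mg/L·h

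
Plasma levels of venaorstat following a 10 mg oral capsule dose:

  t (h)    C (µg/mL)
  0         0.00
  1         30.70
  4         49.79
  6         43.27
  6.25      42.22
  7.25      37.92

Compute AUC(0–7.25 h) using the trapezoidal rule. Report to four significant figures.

AUC = 279.9 µg/mL·h

Trapezoidal AUC_0→7.25:
  [0→1]: (0.00+30.70)/2 × 1 = 15.35
  [1→4]: (30.70+49.79)/2 × 3 = 120.735
  [4→6]: (49.79+43.27)/2 × 2 = 93.06
  [6→6.25]: (43.27+42.22)/2 × 0.25 = 10.68625
  [6.25→7.25]: (42.22+37.92)/2 × 1 = 40.07
  Sum = 279.90125 µg/mL·h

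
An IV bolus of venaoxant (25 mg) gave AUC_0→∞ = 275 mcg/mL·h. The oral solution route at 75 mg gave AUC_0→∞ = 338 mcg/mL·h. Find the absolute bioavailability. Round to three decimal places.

F = (AUC_ev / D_ev) / (AUC_iv / D_iv)
  = (338/75) / (275/25)
  = 4.50667 / 11 = 0.4097

F = 0.410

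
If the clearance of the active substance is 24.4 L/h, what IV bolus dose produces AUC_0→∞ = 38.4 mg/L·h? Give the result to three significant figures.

Dose_iv = CL × AUC_0→∞
     = 24.4 × 38.4 = 936.96 mg

Dose = 937 mg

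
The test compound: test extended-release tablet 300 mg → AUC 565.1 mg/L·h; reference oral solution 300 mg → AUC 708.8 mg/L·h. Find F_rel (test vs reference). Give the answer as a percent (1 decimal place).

F_rel = (AUC_test/D_test) / (AUC_ref/D_ref)
      = (565.1/300) / (708.8/300)
      = 1.88367 / 2.36267 = 0.7973 = 79.73%

F_rel = 79.7%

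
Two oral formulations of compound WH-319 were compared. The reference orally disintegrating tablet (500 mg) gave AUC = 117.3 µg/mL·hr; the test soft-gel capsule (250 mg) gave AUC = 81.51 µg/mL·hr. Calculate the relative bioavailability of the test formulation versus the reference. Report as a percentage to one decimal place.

F_rel = 139.0%

F_rel = (AUC_test/D_test) / (AUC_ref/D_ref)
      = (81.51/250) / (117.3/500)
      = 0.32604 / 0.2346 = 1.3898 = 138.98%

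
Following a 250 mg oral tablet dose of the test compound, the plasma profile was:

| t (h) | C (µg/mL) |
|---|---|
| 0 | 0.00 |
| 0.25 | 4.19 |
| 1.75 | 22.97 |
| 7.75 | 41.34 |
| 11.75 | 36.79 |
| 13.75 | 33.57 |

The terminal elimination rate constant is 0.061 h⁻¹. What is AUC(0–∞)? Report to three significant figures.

Trapezoidal AUC_0→13.75:
  [0→0.25]: (0.00+4.19)/2 × 0.25 = 0.52375
  [0.25→1.75]: (4.19+22.97)/2 × 1.5 = 20.37
  [1.75→7.75]: (22.97+41.34)/2 × 6 = 192.93
  [7.75→11.75]: (41.34+36.79)/2 × 4 = 156.26
  [11.75→13.75]: (36.79+33.57)/2 × 2 = 70.36
  Sum = 440.44375 µg/mL·h
Extrapolated tail: C_last / k_e = 33.57 / 0.061 = 550.328
AUC_0→∞ = 440.44375 + 550.328 = 990.77175 µg/mL·h

AUC = 991 µg/mL·h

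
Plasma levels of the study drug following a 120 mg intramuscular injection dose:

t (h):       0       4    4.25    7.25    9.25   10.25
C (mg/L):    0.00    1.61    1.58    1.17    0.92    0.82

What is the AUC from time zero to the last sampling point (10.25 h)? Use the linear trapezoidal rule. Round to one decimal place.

AUC = 10.7 mg/L·h

Trapezoidal AUC_0→10.25:
  [0→4]: (0.00+1.61)/2 × 4 = 3.22
  [4→4.25]: (1.61+1.58)/2 × 0.25 = 0.39875
  [4.25→7.25]: (1.58+1.17)/2 × 3 = 4.125
  [7.25→9.25]: (1.17+0.92)/2 × 2 = 2.09
  [9.25→10.25]: (0.92+0.82)/2 × 1 = 0.87
  Sum = 10.70375 mg/L·h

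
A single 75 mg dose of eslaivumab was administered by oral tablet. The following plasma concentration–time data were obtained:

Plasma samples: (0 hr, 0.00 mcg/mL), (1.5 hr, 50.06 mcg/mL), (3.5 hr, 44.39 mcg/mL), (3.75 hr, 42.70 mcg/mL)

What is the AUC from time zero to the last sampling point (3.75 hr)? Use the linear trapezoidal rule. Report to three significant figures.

AUC = 143 mcg/mL·hr

Trapezoidal AUC_0→3.75:
  [0→1.5]: (0.00+50.06)/2 × 1.5 = 37.545
  [1.5→3.5]: (50.06+44.39)/2 × 2 = 94.45
  [3.5→3.75]: (44.39+42.70)/2 × 0.25 = 10.88625
  Sum = 142.88125 mcg/mL·hr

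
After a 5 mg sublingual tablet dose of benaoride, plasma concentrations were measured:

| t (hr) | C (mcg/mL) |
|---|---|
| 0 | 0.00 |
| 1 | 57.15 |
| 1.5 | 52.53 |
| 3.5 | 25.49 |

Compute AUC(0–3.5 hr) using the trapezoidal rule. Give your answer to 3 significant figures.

AUC = 134 mcg/mL·hr

Trapezoidal AUC_0→3.5:
  [0→1]: (0.00+57.15)/2 × 1 = 28.575
  [1→1.5]: (57.15+52.53)/2 × 0.5 = 27.42
  [1.5→3.5]: (52.53+25.49)/2 × 2 = 78.02
  Sum = 134.015 mcg/mL·hr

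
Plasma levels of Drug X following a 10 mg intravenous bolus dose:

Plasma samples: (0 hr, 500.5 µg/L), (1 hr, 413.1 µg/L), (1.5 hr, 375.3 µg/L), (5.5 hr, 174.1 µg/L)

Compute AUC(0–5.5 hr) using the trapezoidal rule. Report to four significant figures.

Trapezoidal AUC_0→5.5:
  [0→1]: (500.5+413.1)/2 × 1 = 456.8
  [1→1.5]: (413.1+375.3)/2 × 0.5 = 197.1
  [1.5→5.5]: (375.3+174.1)/2 × 4 = 1098.8
  Sum = 1752.7 µg/L·hr

AUC = 1753 µg/L·hr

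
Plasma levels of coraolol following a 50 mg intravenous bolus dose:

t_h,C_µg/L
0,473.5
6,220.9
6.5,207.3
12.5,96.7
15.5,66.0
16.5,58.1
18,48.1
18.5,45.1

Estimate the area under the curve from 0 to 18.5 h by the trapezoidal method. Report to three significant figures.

AUC = 3510 µg/L·h

Trapezoidal AUC_0→18.5:
  [0→6]: (473.5+220.9)/2 × 6 = 2083.2
  [6→6.5]: (220.9+207.3)/2 × 0.5 = 107.05
  [6.5→12.5]: (207.3+96.7)/2 × 6 = 912.0
  [12.5→15.5]: (96.7+66.0)/2 × 3 = 244.05
  [15.5→16.5]: (66.0+58.1)/2 × 1 = 62.05
  [16.5→18]: (58.1+48.1)/2 × 1.5 = 79.65
  [18→18.5]: (48.1+45.1)/2 × 0.5 = 23.3
  Sum = 3511.3 µg/L·h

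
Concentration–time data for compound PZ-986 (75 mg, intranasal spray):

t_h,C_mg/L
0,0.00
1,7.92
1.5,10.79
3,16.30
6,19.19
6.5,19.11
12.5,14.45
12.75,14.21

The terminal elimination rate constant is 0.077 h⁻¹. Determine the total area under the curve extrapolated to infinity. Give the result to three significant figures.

AUC = 381 mg/L·h

Trapezoidal AUC_0→12.75:
  [0→1]: (0.00+7.92)/2 × 1 = 3.96
  [1→1.5]: (7.92+10.79)/2 × 0.5 = 4.6775
  [1.5→3]: (10.79+16.30)/2 × 1.5 = 20.3175
  [3→6]: (16.30+19.19)/2 × 3 = 53.235
  [6→6.5]: (19.19+19.11)/2 × 0.5 = 9.575
  [6.5→12.5]: (19.11+14.45)/2 × 6 = 100.68
  [12.5→12.75]: (14.45+14.21)/2 × 0.25 = 3.5825
  Sum = 196.0275 mg/L·h
Extrapolated tail: C_last / k_e = 14.21 / 0.077 = 184.545
AUC_0→∞ = 196.0275 + 184.545 = 380.5725 mg/L·h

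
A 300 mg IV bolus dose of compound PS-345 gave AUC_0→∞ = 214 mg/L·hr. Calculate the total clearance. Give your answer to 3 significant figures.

CL = 1.40 L/hr

CL = Dose_iv / AUC_0→∞
   = 300 / 214 = 1.40187 L/hr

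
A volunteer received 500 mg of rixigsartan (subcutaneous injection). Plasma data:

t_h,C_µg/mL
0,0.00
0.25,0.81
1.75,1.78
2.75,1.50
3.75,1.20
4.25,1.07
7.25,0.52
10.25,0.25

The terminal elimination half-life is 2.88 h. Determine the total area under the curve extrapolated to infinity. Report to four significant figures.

Trapezoidal AUC_0→10.25:
  [0→0.25]: (0.00+0.81)/2 × 0.25 = 0.10125
  [0.25→1.75]: (0.81+1.78)/2 × 1.5 = 1.9425
  [1.75→2.75]: (1.78+1.50)/2 × 1 = 1.64
  [2.75→3.75]: (1.50+1.20)/2 × 1 = 1.35
  [3.75→4.25]: (1.20+1.07)/2 × 0.5 = 0.5675
  [4.25→7.25]: (1.07+0.52)/2 × 3 = 2.385
  [7.25→10.25]: (0.52+0.25)/2 × 3 = 1.155
  Sum = 9.14125 µg/mL·h
k_e = ln2 / t½ = 0.693147 / 2.88 = 0.2407 h^-1
Extrapolated tail: C_last / k_e = 0.25 / 0.2407 = 1.039
AUC_0→∞ = 9.14125 + 1.039 = 10.18025 µg/mL·h

AUC = 10.18 µg/mL·h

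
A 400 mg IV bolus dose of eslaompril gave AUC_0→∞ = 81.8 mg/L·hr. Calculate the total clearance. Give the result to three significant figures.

CL = Dose_iv / AUC_0→∞
   = 400 / 81.8 = 4.88998 L/hr

CL = 4.89 L/hr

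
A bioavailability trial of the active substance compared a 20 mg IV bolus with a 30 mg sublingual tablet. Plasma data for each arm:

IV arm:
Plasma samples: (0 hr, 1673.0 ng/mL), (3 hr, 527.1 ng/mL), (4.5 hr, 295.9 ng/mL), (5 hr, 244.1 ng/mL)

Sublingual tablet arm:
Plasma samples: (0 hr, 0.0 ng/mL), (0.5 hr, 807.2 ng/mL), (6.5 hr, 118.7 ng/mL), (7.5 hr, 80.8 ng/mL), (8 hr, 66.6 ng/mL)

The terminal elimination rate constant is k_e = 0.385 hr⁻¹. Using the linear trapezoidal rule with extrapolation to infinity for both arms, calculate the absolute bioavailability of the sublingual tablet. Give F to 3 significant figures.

Trapezoidal AUC_0→5 (IV):
  [0→3]: (1673.0+527.1)/2 × 3 = 3300.15
  [3→4.5]: (527.1+295.9)/2 × 1.5 = 617.25
  [4.5→5]: (295.9+244.1)/2 × 0.5 = 135.0
  Sum = 4052.4 ng/mL·hr
IV tail: 244.1/0.385 = 634.026; AUC_iv,0→∞ = 4052.4 + 634.026 = 4686.426 ng/mL·hr
Trapezoidal AUC_0→8 (sublingual tablet):
  [0→0.5]: (0.0+807.2)/2 × 0.5 = 201.8
  [0.5→6.5]: (807.2+118.7)/2 × 6 = 2777.7
  [6.5→7.5]: (118.7+80.8)/2 × 1 = 99.75
  [7.5→8]: (80.8+66.6)/2 × 0.5 = 36.85
  Sum = 3116.1 ng/mL·hr
sublingual tablet tail: 66.6/0.385 = 172.987; AUC_ev,0→∞ = 3116.1 + 172.987 = 3289.087 ng/mL·hr
F = (AUC_ev/D_ev)/(AUC_iv/D_iv) = (3289.087/30)/(4686.426/20) = 109.636/234.3213 = 0.4679

F = 0.468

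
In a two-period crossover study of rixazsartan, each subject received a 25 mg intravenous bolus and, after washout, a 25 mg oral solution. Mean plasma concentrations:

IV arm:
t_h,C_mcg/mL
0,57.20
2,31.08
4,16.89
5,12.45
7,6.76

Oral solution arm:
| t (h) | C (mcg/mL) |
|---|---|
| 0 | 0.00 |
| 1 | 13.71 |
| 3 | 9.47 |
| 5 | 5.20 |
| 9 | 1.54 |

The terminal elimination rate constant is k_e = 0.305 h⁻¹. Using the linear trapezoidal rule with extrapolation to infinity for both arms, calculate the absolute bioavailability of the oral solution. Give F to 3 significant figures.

F = 0.329

Trapezoidal AUC_0→7 (IV):
  [0→2]: (57.20+31.08)/2 × 2 = 88.28
  [2→4]: (31.08+16.89)/2 × 2 = 47.97
  [4→5]: (16.89+12.45)/2 × 1 = 14.67
  [5→7]: (12.45+6.76)/2 × 2 = 19.21
  Sum = 170.13 mcg/mL·h
IV tail: 6.76/0.305 = 22.164; AUC_iv,0→∞ = 170.13 + 22.164 = 192.294 mcg/mL·h
Trapezoidal AUC_0→9 (oral solution):
  [0→1]: (0.00+13.71)/2 × 1 = 6.855
  [1→3]: (13.71+9.47)/2 × 2 = 23.18
  [3→5]: (9.47+5.20)/2 × 2 = 14.67
  [5→9]: (5.20+1.54)/2 × 4 = 13.48
  Sum = 58.185 mcg/mL·h
oral solution tail: 1.54/0.305 = 5.049; AUC_ev,0→∞ = 58.185 + 5.049 = 63.234 mcg/mL·h
F = (AUC_ev/D_ev)/(AUC_iv/D_iv) = (63.234/25)/(192.294/25) = 2.52936/7.69176 = 0.3288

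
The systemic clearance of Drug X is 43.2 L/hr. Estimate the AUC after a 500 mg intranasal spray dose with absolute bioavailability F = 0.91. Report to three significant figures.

AUC = 10.5 mg/L·hr

AUC_0→∞ = F × Dose / CL
        = 0.91 × 500 / 43.2 = 10.5324 mg/L·hr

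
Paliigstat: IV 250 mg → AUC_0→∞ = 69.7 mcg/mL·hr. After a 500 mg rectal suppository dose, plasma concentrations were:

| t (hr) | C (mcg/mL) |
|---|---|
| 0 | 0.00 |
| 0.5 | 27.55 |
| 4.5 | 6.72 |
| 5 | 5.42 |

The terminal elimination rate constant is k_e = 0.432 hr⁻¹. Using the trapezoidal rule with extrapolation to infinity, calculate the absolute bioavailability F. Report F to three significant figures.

Trapezoidal AUC_0→5 (rectal suppository):
  [0→0.5]: (0.00+27.55)/2 × 0.5 = 6.8875
  [0.5→4.5]: (27.55+6.72)/2 × 4 = 68.54
  [4.5→5]: (6.72+5.42)/2 × 0.5 = 3.035
  Sum = 78.4625 mcg/mL·hr
Tail: C_last/k_e = 5.42/0.432 = 12.546
AUC_0→∞ (rectal suppository) = 78.4625 + 12.546 = 91.0085 mcg/mL·hr
F = (AUC_ev/D_ev)/(AUC_iv/D_iv) = (91.0085/500)/(69.7/250) = 0.182017/0.2788 = 0.6529

F = 0.653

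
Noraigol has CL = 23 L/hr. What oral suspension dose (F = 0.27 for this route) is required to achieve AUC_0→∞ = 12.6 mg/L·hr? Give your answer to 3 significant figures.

Dose = 1070 mg

Dose = CL × AUC_0→∞ / F
     = 23 × 12.6 / 0.27 = 1073.33 mg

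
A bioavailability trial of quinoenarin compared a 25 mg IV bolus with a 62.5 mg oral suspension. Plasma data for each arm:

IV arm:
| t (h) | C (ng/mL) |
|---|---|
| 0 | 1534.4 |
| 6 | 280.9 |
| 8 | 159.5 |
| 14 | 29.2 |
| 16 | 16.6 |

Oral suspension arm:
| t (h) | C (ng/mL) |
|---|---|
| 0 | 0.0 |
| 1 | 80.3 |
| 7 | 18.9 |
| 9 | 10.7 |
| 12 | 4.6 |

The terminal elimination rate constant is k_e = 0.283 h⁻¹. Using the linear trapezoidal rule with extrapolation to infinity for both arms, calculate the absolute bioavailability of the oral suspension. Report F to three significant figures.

Trapezoidal AUC_0→16 (IV):
  [0→6]: (1534.4+280.9)/2 × 6 = 5445.9
  [6→8]: (280.9+159.5)/2 × 2 = 440.4
  [8→14]: (159.5+29.2)/2 × 6 = 566.1
  [14→16]: (29.2+16.6)/2 × 2 = 45.8
  Sum = 6498.2 ng/mL·h
IV tail: 16.6/0.283 = 58.657; AUC_iv,0→∞ = 6498.2 + 58.657 = 6556.857 ng/mL·h
Trapezoidal AUC_0→12 (oral suspension):
  [0→1]: (0.0+80.3)/2 × 1 = 40.15
  [1→7]: (80.3+18.9)/2 × 6 = 297.6
  [7→9]: (18.9+10.7)/2 × 2 = 29.6
  [9→12]: (10.7+4.6)/2 × 3 = 22.95
  Sum = 390.3 ng/mL·h
oral suspension tail: 4.6/0.283 = 16.254; AUC_ev,0→∞ = 390.3 + 16.254 = 406.554 ng/mL·h
F = (AUC_ev/D_ev)/(AUC_iv/D_iv) = (406.554/62.5)/(6556.857/25) = 6.504864/262.27428 = 0.0248

F = 0.0248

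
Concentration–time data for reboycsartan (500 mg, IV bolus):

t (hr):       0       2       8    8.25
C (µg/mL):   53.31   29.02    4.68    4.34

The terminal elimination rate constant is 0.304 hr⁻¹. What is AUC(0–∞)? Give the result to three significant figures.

AUC = 199 µg/mL·hr

Trapezoidal AUC_0→8.25:
  [0→2]: (53.31+29.02)/2 × 2 = 82.33
  [2→8]: (29.02+4.68)/2 × 6 = 101.1
  [8→8.25]: (4.68+4.34)/2 × 0.25 = 1.1275
  Sum = 184.5575 µg/mL·hr
Extrapolated tail: C_last / k_e = 4.34 / 0.304 = 14.276
AUC_0→∞ = 184.5575 + 14.276 = 198.8335 µg/mL·hr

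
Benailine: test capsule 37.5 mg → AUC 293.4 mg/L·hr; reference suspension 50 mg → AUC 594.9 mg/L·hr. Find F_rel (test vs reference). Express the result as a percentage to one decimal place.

F_rel = (AUC_test/D_test) / (AUC_ref/D_ref)
      = (293.4/37.5) / (594.9/50)
      = 7.824 / 11.898 = 0.6576 = 65.76%

F_rel = 65.8%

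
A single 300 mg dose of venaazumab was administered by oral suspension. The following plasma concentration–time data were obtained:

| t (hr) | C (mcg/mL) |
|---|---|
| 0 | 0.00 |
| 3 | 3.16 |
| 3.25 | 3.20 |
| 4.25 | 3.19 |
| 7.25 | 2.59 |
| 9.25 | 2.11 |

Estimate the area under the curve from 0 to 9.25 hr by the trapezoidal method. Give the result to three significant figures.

AUC = 22.1 mcg/mL·hr

Trapezoidal AUC_0→9.25:
  [0→3]: (0.00+3.16)/2 × 3 = 4.74
  [3→3.25]: (3.16+3.20)/2 × 0.25 = 0.795
  [3.25→4.25]: (3.20+3.19)/2 × 1 = 3.195
  [4.25→7.25]: (3.19+2.59)/2 × 3 = 8.67
  [7.25→9.25]: (2.59+2.11)/2 × 2 = 4.7
  Sum = 22.1 mcg/mL·hr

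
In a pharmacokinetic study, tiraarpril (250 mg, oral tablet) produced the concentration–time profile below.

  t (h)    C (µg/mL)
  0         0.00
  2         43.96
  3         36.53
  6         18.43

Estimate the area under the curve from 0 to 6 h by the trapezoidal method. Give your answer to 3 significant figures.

AUC = 167 µg/mL·h

Trapezoidal AUC_0→6:
  [0→2]: (0.00+43.96)/2 × 2 = 43.96
  [2→3]: (43.96+36.53)/2 × 1 = 40.245
  [3→6]: (36.53+18.43)/2 × 3 = 82.44
  Sum = 166.645 µg/mL·h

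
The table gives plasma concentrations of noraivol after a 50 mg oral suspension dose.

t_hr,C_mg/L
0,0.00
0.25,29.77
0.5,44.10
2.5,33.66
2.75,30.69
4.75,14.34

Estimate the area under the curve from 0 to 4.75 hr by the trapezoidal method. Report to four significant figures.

AUC = 143.8 mg/L·hr

Trapezoidal AUC_0→4.75:
  [0→0.25]: (0.00+29.77)/2 × 0.25 = 3.72125
  [0.25→0.5]: (29.77+44.10)/2 × 0.25 = 9.23375
  [0.5→2.5]: (44.10+33.66)/2 × 2 = 77.76
  [2.5→2.75]: (33.66+30.69)/2 × 0.25 = 8.04375
  [2.75→4.75]: (30.69+14.34)/2 × 2 = 45.03
  Sum = 143.78875 mg/L·hr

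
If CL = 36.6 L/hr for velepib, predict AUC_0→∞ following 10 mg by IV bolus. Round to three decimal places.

AUC = 0.273 mg/L·hr

AUC_0→∞ = Dose_iv / CL
        = 10 / 36.6 = 0.273224 mg/L·hr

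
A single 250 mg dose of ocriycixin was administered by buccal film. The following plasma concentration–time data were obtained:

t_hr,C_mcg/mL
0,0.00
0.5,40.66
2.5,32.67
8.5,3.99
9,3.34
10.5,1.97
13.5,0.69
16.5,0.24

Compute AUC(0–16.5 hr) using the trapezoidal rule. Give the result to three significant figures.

AUC = 205 mcg/mL·hr

Trapezoidal AUC_0→16.5:
  [0→0.5]: (0.00+40.66)/2 × 0.5 = 10.165
  [0.5→2.5]: (40.66+32.67)/2 × 2 = 73.33
  [2.5→8.5]: (32.67+3.99)/2 × 6 = 109.98
  [8.5→9]: (3.99+3.34)/2 × 0.5 = 1.8325
  [9→10.5]: (3.34+1.97)/2 × 1.5 = 3.9825
  [10.5→13.5]: (1.97+0.69)/2 × 3 = 3.99
  [13.5→16.5]: (0.69+0.24)/2 × 3 = 1.395
  Sum = 204.675 mcg/mL·hr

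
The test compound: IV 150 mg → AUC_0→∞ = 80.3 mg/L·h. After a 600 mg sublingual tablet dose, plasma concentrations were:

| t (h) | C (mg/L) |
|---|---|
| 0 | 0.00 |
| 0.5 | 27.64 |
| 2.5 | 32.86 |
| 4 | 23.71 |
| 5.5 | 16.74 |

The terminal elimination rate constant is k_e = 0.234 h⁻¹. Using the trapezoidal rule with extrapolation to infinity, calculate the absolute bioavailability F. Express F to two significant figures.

Trapezoidal AUC_0→5.5 (sublingual tablet):
  [0→0.5]: (0.00+27.64)/2 × 0.5 = 6.91
  [0.5→2.5]: (27.64+32.86)/2 × 2 = 60.5
  [2.5→4]: (32.86+23.71)/2 × 1.5 = 42.4275
  [4→5.5]: (23.71+16.74)/2 × 1.5 = 30.3375
  Sum = 140.175 mg/L·h
Tail: C_last/k_e = 16.74/0.234 = 71.538
AUC_0→∞ (sublingual tablet) = 140.175 + 71.538 = 211.713 mg/L·h
F = (AUC_ev/D_ev)/(AUC_iv/D_iv) = (211.713/600)/(80.3/150) = 0.352855/0.535333 = 0.6591

F = 0.66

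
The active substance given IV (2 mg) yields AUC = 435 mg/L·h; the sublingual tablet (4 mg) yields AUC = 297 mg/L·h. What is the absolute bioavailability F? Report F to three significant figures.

F = 0.341

F = (AUC_ev / D_ev) / (AUC_iv / D_iv)
  = (297/4) / (435/2)
  = 74.25 / 217.5 = 0.3414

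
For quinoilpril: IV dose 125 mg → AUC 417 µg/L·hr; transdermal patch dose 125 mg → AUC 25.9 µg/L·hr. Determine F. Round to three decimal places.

F = (AUC_ev / D_ev) / (AUC_iv / D_iv)
  = (25.9/125) / (417/125)
  = 0.2072 / 3.336 = 0.0621

F = 0.062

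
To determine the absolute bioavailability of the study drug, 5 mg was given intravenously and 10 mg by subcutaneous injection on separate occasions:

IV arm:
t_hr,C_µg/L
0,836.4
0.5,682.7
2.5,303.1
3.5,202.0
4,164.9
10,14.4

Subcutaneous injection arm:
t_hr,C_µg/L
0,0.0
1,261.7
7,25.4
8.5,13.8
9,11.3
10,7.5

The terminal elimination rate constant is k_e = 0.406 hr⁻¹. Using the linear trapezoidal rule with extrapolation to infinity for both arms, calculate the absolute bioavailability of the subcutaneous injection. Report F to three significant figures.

Trapezoidal AUC_0→10 (IV):
  [0→0.5]: (836.4+682.7)/2 × 0.5 = 379.775
  [0.5→2.5]: (682.7+303.1)/2 × 2 = 985.8
  [2.5→3.5]: (303.1+202.0)/2 × 1 = 252.55
  [3.5→4]: (202.0+164.9)/2 × 0.5 = 91.725
  [4→10]: (164.9+14.4)/2 × 6 = 537.9
  Sum = 2247.75 µg/L·hr
IV tail: 14.4/0.406 = 35.468; AUC_iv,0→∞ = 2247.75 + 35.468 = 2283.218 µg/L·hr
Trapezoidal AUC_0→10 (subcutaneous injection):
  [0→1]: (0.0+261.7)/2 × 1 = 130.85
  [1→7]: (261.7+25.4)/2 × 6 = 861.3
  [7→8.5]: (25.4+13.8)/2 × 1.5 = 29.4
  [8.5→9]: (13.8+11.3)/2 × 0.5 = 6.275
  [9→10]: (11.3+7.5)/2 × 1 = 9.4
  Sum = 1037.225 µg/L·hr
subcutaneous injection tail: 7.5/0.406 = 18.473; AUC_ev,0→∞ = 1037.225 + 18.473 = 1055.698 µg/L·hr
F = (AUC_ev/D_ev)/(AUC_iv/D_iv) = (1055.698/10)/(2283.218/5) = 105.5698/456.6436 = 0.2312

F = 0.231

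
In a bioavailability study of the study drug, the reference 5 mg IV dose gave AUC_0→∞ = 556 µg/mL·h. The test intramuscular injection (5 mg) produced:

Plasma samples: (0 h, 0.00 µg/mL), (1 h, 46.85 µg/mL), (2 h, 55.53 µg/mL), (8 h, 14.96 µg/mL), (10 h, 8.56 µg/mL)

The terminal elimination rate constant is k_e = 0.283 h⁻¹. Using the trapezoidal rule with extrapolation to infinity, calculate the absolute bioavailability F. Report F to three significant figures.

Trapezoidal AUC_0→10 (intramuscular injection):
  [0→1]: (0.00+46.85)/2 × 1 = 23.425
  [1→2]: (46.85+55.53)/2 × 1 = 51.19
  [2→8]: (55.53+14.96)/2 × 6 = 211.47
  [8→10]: (14.96+8.56)/2 × 2 = 23.52
  Sum = 309.605 µg/mL·h
Tail: C_last/k_e = 8.56/0.283 = 30.247
AUC_0→∞ (intramuscular injection) = 309.605 + 30.247 = 339.852 µg/mL·h
F = (AUC_ev/D_ev)/(AUC_iv/D_iv) = (339.852/5)/(556/5) = 67.9704/111.2 = 0.6112

F = 0.611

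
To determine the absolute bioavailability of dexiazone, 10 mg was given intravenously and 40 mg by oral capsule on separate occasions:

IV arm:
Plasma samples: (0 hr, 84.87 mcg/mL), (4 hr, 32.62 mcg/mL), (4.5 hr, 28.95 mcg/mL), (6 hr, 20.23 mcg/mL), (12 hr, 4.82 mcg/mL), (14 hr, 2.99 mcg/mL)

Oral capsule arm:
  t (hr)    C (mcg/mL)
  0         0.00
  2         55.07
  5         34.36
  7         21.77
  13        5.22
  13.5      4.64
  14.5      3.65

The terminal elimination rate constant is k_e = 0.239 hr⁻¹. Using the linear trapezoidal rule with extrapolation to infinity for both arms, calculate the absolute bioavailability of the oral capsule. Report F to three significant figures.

Trapezoidal AUC_0→14 (IV):
  [0→4]: (84.87+32.62)/2 × 4 = 234.98
  [4→4.5]: (32.62+28.95)/2 × 0.5 = 15.3925
  [4.5→6]: (28.95+20.23)/2 × 1.5 = 36.885
  [6→12]: (20.23+4.82)/2 × 6 = 75.15
  [12→14]: (4.82+2.99)/2 × 2 = 7.81
  Sum = 370.2175 mcg/mL·hr
IV tail: 2.99/0.239 = 12.510; AUC_iv,0→∞ = 370.2175 + 12.510 = 382.7275 mcg/mL·hr
Trapezoidal AUC_0→14.5 (oral capsule):
  [0→2]: (0.00+55.07)/2 × 2 = 55.07
  [2→5]: (55.07+34.36)/2 × 3 = 134.145
  [5→7]: (34.36+21.77)/2 × 2 = 56.13
  [7→13]: (21.77+5.22)/2 × 6 = 80.97
  [13→13.5]: (5.22+4.64)/2 × 0.5 = 2.465
  [13.5→14.5]: (4.64+3.65)/2 × 1 = 4.145
  Sum = 332.925 mcg/mL·hr
oral capsule tail: 3.65/0.239 = 15.272; AUC_ev,0→∞ = 332.925 + 15.272 = 348.197 mcg/mL·hr
F = (AUC_ev/D_ev)/(AUC_iv/D_iv) = (348.197/40)/(382.7275/10) = 8.704925/38.27275 = 0.2274

F = 0.227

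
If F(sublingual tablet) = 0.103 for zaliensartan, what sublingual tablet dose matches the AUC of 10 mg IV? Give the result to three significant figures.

D_sublingual = 97.1 mg

For equal systemic exposure: F × D_ev = D_iv
D_ev = D_iv / F = 10 / 0.103 = 97.0874 mg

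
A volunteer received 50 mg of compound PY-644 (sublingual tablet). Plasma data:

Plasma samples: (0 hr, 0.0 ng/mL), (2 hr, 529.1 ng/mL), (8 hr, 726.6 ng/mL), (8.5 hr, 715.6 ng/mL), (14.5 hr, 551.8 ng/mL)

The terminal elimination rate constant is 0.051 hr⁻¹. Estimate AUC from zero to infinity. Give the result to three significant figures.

AUC = 19300 ng/mL·hr

Trapezoidal AUC_0→14.5:
  [0→2]: (0.0+529.1)/2 × 2 = 529.1
  [2→8]: (529.1+726.6)/2 × 6 = 3767.1
  [8→8.5]: (726.6+715.6)/2 × 0.5 = 360.55
  [8.5→14.5]: (715.6+551.8)/2 × 6 = 3802.2
  Sum = 8458.95 ng/mL·hr
Extrapolated tail: C_last / k_e = 551.8 / 0.051 = 10819.608
AUC_0→∞ = 8458.95 + 10819.608 = 19278.558 ng/mL·hr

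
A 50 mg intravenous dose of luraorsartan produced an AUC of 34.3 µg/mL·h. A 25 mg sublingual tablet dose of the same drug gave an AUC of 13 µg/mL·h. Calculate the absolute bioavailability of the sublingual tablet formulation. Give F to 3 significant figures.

F = (AUC_ev / D_ev) / (AUC_iv / D_iv)
  = (13/25) / (34.3/50)
  = 0.52 / 0.686 = 0.7580

F = 0.758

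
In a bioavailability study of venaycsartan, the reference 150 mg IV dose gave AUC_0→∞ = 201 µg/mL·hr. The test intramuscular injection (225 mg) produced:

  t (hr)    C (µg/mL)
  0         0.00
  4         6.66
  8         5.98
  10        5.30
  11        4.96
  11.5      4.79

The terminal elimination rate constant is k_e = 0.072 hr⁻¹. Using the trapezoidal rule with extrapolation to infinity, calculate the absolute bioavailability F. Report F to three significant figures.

F = 0.411

Trapezoidal AUC_0→11.5 (intramuscular injection):
  [0→4]: (0.00+6.66)/2 × 4 = 13.32
  [4→8]: (6.66+5.98)/2 × 4 = 25.28
  [8→10]: (5.98+5.30)/2 × 2 = 11.28
  [10→11]: (5.30+4.96)/2 × 1 = 5.13
  [11→11.5]: (4.96+4.79)/2 × 0.5 = 2.4375
  Sum = 57.4475 µg/mL·hr
Tail: C_last/k_e = 4.79/0.072 = 66.528
AUC_0→∞ (intramuscular injection) = 57.4475 + 66.528 = 123.9755 µg/mL·hr
F = (AUC_ev/D_ev)/(AUC_iv/D_iv) = (123.9755/225)/(201/150) = 0.551002/1.34 = 0.4112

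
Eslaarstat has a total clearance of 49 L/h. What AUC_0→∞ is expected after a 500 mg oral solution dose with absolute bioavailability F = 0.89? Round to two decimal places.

AUC_0→∞ = F × Dose / CL
        = 0.89 × 500 / 49 = 9.08163 mg/L·h

AUC = 9.08 mg/L·h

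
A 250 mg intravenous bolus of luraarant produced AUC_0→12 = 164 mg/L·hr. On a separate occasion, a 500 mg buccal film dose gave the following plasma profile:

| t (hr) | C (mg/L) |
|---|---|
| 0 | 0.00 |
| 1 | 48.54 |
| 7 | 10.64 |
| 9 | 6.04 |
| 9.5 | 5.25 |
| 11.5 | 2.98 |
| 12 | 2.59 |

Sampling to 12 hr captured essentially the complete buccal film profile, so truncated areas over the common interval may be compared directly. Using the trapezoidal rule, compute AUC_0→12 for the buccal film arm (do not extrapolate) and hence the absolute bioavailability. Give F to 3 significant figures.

Trapezoidal AUC_0→12 (buccal film):
  [0→1]: (0.00+48.54)/2 × 1 = 24.27
  [1→7]: (48.54+10.64)/2 × 6 = 177.54
  [7→9]: (10.64+6.04)/2 × 2 = 16.68
  [9→9.5]: (6.04+5.25)/2 × 0.5 = 2.8225
  [9.5→11.5]: (5.25+2.98)/2 × 2 = 8.23
  [11.5→12]: (2.98+2.59)/2 × 0.5 = 1.3925
  Sum = 230.935 mg/L·hr
F = (AUC_ev/D_ev)/(AUC_iv/D_iv) = (230.935/500)/(164/250) = 0.46187/0.656 = 0.7041

F = 0.704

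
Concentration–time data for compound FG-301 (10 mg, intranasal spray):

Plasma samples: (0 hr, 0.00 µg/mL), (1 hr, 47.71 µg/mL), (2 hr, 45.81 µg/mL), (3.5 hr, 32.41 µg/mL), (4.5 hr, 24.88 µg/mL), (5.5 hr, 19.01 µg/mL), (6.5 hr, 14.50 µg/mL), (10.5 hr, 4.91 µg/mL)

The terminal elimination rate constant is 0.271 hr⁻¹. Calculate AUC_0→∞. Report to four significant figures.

AUC = 253.6 µg/mL·hr

Trapezoidal AUC_0→10.5:
  [0→1]: (0.00+47.71)/2 × 1 = 23.855
  [1→2]: (47.71+45.81)/2 × 1 = 46.76
  [2→3.5]: (45.81+32.41)/2 × 1.5 = 58.665
  [3.5→4.5]: (32.41+24.88)/2 × 1 = 28.645
  [4.5→5.5]: (24.88+19.01)/2 × 1 = 21.945
  [5.5→6.5]: (19.01+14.50)/2 × 1 = 16.755
  [6.5→10.5]: (14.50+4.91)/2 × 4 = 38.82
  Sum = 235.445 µg/mL·hr
Extrapolated tail: C_last / k_e = 4.91 / 0.271 = 18.118
AUC_0→∞ = 235.445 + 18.118 = 253.563 µg/mL·hr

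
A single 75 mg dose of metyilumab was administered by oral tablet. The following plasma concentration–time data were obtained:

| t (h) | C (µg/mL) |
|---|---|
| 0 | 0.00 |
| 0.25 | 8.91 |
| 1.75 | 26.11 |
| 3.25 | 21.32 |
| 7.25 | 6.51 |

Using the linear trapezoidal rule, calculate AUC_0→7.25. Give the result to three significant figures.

Trapezoidal AUC_0→7.25:
  [0→0.25]: (0.00+8.91)/2 × 0.25 = 1.11375
  [0.25→1.75]: (8.91+26.11)/2 × 1.5 = 26.265
  [1.75→3.25]: (26.11+21.32)/2 × 1.5 = 35.5725
  [3.25→7.25]: (21.32+6.51)/2 × 4 = 55.66
  Sum = 118.61125 µg/mL·h

AUC = 119 µg/mL·h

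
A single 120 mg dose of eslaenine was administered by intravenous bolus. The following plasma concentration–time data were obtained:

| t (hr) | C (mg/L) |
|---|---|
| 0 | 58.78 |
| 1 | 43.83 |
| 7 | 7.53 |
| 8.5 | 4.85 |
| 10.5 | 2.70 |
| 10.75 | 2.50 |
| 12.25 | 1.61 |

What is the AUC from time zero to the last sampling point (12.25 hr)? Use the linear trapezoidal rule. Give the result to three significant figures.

AUC = 226 mg/L·hr

Trapezoidal AUC_0→12.25:
  [0→1]: (58.78+43.83)/2 × 1 = 51.305
  [1→7]: (43.83+7.53)/2 × 6 = 154.08
  [7→8.5]: (7.53+4.85)/2 × 1.5 = 9.285
  [8.5→10.5]: (4.85+2.70)/2 × 2 = 7.55
  [10.5→10.75]: (2.70+2.50)/2 × 0.25 = 0.65
  [10.75→12.25]: (2.50+1.61)/2 × 1.5 = 3.0825
  Sum = 225.9525 mg/L·hr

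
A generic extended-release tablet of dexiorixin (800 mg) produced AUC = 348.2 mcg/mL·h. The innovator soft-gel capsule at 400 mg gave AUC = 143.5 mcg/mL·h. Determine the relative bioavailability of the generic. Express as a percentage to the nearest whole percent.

F_rel = (AUC_test/D_test) / (AUC_ref/D_ref)
      = (348.2/800) / (143.5/400)
      = 0.43525 / 0.35875 = 1.2132 = 121.32%

F_rel = 121%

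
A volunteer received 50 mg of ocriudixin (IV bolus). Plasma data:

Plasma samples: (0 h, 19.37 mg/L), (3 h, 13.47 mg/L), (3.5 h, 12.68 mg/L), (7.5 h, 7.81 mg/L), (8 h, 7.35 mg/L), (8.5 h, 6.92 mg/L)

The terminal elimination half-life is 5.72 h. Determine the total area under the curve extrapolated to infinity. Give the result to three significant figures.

AUC = 161 mg/L·h

Trapezoidal AUC_0→8.5:
  [0→3]: (19.37+13.47)/2 × 3 = 49.26
  [3→3.5]: (13.47+12.68)/2 × 0.5 = 6.5375
  [3.5→7.5]: (12.68+7.81)/2 × 4 = 40.98
  [7.5→8]: (7.81+7.35)/2 × 0.5 = 3.79
  [8→8.5]: (7.35+6.92)/2 × 0.5 = 3.5675
  Sum = 104.135 mg/L·h
k_e = ln2 / t½ = 0.693147 / 5.72 = 0.1212 h^-1
Extrapolated tail: C_last / k_e = 6.92 / 0.1212 = 57.096
AUC_0→∞ = 104.135 + 57.096 = 161.231 mg/L·h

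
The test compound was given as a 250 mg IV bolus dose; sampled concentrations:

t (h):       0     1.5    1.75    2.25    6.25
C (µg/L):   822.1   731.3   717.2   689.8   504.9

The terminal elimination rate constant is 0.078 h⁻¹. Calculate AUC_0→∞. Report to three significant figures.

AUC = 10600 µg/L·h

Trapezoidal AUC_0→6.25:
  [0→1.5]: (822.1+731.3)/2 × 1.5 = 1165.05
  [1.5→1.75]: (731.3+717.2)/2 × 0.25 = 181.0625
  [1.75→2.25]: (717.2+689.8)/2 × 0.5 = 351.75
  [2.25→6.25]: (689.8+504.9)/2 × 4 = 2389.4
  Sum = 4087.2625 µg/L·h
Extrapolated tail: C_last / k_e = 504.9 / 0.078 = 6473.077
AUC_0→∞ = 4087.2625 + 6473.077 = 10560.3395 µg/L·h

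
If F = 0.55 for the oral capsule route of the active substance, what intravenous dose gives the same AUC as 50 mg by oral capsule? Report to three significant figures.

Systemic exposure from an extravascular dose = F × D_ev, so the equivalent IV dose is F × D_ev.
D_iv = F × D_ev = 0.55 × 50 = 27.5 mg

D_iv = 27.5 mg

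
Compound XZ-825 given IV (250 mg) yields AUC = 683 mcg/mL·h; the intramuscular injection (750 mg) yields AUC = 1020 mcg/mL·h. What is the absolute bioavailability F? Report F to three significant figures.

F = (AUC_ev / D_ev) / (AUC_iv / D_iv)
  = (1020/750) / (683/250)
  = 1.36 / 2.732 = 0.4978

F = 0.498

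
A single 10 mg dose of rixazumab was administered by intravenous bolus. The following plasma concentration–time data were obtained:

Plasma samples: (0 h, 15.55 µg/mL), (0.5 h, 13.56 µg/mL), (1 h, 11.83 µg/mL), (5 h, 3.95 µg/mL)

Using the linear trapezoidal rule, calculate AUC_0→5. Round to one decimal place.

AUC = 45.2 µg/mL·h

Trapezoidal AUC_0→5:
  [0→0.5]: (15.55+13.56)/2 × 0.5 = 7.2775
  [0.5→1]: (13.56+11.83)/2 × 0.5 = 6.3475
  [1→5]: (11.83+3.95)/2 × 4 = 31.56
  Sum = 45.185 µg/mL·h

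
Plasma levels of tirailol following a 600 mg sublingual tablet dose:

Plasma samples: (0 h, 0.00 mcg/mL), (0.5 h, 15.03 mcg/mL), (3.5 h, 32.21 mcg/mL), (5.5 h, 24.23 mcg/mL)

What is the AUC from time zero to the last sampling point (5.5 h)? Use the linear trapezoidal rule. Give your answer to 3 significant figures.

AUC = 131 mcg/mL·h

Trapezoidal AUC_0→5.5:
  [0→0.5]: (0.00+15.03)/2 × 0.5 = 3.7575
  [0.5→3.5]: (15.03+32.21)/2 × 3 = 70.86
  [3.5→5.5]: (32.21+24.23)/2 × 2 = 56.44
  Sum = 131.0575 mcg/mL·h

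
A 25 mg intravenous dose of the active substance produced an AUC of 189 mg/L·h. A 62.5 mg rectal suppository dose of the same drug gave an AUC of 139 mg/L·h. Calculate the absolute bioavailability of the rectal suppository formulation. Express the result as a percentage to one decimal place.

F = 29.4%

F = (AUC_ev / D_ev) / (AUC_iv / D_iv)
  = (139/62.5) / (189/25)
  = 2.224 / 7.56 = 0.2942
  = 29.42%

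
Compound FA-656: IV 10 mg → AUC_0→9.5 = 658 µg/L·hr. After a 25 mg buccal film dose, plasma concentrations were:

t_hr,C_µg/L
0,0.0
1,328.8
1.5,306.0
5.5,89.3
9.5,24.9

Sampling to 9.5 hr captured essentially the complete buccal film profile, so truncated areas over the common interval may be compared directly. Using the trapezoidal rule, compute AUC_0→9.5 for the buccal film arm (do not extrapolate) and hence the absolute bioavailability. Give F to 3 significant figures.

Trapezoidal AUC_0→9.5 (buccal film):
  [0→1]: (0.0+328.8)/2 × 1 = 164.4
  [1→1.5]: (328.8+306.0)/2 × 0.5 = 158.7
  [1.5→5.5]: (306.0+89.3)/2 × 4 = 790.6
  [5.5→9.5]: (89.3+24.9)/2 × 4 = 228.4
  Sum = 1342.1 µg/L·hr
F = (AUC_ev/D_ev)/(AUC_iv/D_iv) = (1342.1/25)/(658/10) = 53.684/65.8 = 0.8159

F = 0.816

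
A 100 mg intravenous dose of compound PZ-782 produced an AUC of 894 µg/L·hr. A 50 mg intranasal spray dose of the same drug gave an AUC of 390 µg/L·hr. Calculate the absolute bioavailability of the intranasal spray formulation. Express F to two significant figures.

F = 0.87

F = (AUC_ev / D_ev) / (AUC_iv / D_iv)
  = (390/50) / (894/100)
  = 7.8 / 8.94 = 0.8725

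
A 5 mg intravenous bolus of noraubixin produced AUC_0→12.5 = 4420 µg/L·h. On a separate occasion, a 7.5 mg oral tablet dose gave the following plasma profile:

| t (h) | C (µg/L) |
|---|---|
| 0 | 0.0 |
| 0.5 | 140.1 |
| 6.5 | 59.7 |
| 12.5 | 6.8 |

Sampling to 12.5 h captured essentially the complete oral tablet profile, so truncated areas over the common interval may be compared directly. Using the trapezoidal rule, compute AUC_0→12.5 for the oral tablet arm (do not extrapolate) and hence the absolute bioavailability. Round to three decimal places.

Trapezoidal AUC_0→12.5 (oral tablet):
  [0→0.5]: (0.0+140.1)/2 × 0.5 = 35.025
  [0.5→6.5]: (140.1+59.7)/2 × 6 = 599.4
  [6.5→12.5]: (59.7+6.8)/2 × 6 = 199.5
  Sum = 833.925 µg/L·h
F = (AUC_ev/D_ev)/(AUC_iv/D_iv) = (833.925/7.5)/(4420/5) = 111.19/884 = 0.1258

F = 0.126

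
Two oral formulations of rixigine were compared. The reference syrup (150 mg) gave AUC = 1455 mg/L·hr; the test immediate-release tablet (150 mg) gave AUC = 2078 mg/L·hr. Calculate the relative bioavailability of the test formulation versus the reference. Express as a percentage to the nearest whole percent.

F_rel = 143%

F_rel = (AUC_test/D_test) / (AUC_ref/D_ref)
      = (2078/150) / (1455/150)
      = 13.8533 / 9.7 = 1.4282 = 142.82%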